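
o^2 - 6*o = o*(o - 6)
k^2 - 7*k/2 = k*(k - 7/2)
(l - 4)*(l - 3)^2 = l^3 - 10*l^2 + 33*l - 36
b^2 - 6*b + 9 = (b - 3)^2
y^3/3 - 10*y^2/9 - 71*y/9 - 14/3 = (y/3 + 1)*(y - 7)*(y + 2/3)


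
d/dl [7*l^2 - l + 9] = 14*l - 1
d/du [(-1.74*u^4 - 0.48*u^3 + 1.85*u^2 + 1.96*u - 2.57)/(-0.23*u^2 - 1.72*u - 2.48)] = (0.8004*u^5 + 9.0888*u^4 + 18.912*u^3 + 0.839999999999999*u^2 - 10.3582*u - 9.2812)/(0.0529*u^4 + 0.7912*u^3 + 4.0992*u^2 + 8.5312*u + 6.1504)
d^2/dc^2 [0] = 0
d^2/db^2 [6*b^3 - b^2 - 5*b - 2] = 36*b - 2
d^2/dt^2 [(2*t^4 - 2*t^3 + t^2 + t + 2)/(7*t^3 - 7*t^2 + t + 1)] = 2*(35*t^6 + 105*t^5 + 468*t^4 - 784*t^3 + 321*t^2 - 69*t + 16)/(343*t^9 - 1029*t^8 + 1176*t^7 - 490*t^6 - 126*t^5 + 168*t^4 - 20*t^3 - 18*t^2 + 3*t + 1)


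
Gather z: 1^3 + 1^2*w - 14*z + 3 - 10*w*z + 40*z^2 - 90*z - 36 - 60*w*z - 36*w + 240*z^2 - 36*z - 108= -35*w + 280*z^2 + z*(-70*w - 140) - 140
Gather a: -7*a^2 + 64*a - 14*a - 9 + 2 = -7*a^2 + 50*a - 7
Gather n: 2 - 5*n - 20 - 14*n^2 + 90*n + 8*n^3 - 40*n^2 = 8*n^3 - 54*n^2 + 85*n - 18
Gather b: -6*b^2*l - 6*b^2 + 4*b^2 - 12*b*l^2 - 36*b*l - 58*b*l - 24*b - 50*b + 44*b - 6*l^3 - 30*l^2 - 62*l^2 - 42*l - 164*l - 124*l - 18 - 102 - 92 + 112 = b^2*(-6*l - 2) + b*(-12*l^2 - 94*l - 30) - 6*l^3 - 92*l^2 - 330*l - 100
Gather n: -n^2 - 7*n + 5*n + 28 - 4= -n^2 - 2*n + 24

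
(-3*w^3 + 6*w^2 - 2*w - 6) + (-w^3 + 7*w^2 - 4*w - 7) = -4*w^3 + 13*w^2 - 6*w - 13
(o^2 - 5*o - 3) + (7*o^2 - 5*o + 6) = 8*o^2 - 10*o + 3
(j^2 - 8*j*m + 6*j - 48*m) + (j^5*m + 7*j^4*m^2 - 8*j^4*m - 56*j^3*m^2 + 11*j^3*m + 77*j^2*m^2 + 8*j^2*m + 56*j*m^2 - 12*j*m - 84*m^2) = j^5*m + 7*j^4*m^2 - 8*j^4*m - 56*j^3*m^2 + 11*j^3*m + 77*j^2*m^2 + 8*j^2*m + j^2 + 56*j*m^2 - 20*j*m + 6*j - 84*m^2 - 48*m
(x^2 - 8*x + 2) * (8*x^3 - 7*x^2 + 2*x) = 8*x^5 - 71*x^4 + 74*x^3 - 30*x^2 + 4*x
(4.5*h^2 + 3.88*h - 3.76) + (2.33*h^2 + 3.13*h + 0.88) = 6.83*h^2 + 7.01*h - 2.88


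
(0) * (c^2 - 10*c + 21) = 0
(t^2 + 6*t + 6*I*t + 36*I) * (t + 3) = t^3 + 9*t^2 + 6*I*t^2 + 18*t + 54*I*t + 108*I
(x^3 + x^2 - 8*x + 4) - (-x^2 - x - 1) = x^3 + 2*x^2 - 7*x + 5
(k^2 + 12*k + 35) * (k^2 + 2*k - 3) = k^4 + 14*k^3 + 56*k^2 + 34*k - 105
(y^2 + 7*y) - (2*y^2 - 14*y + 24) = -y^2 + 21*y - 24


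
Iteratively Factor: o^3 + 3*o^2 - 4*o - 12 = (o - 2)*(o^2 + 5*o + 6) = (o - 2)*(o + 3)*(o + 2)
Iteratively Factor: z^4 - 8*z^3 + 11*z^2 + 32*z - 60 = (z + 2)*(z^3 - 10*z^2 + 31*z - 30) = (z - 5)*(z + 2)*(z^2 - 5*z + 6) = (z - 5)*(z - 2)*(z + 2)*(z - 3)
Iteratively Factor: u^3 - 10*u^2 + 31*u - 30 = (u - 2)*(u^2 - 8*u + 15) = (u - 5)*(u - 2)*(u - 3)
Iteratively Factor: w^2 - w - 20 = (w + 4)*(w - 5)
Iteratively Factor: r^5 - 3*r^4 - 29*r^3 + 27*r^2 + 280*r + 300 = (r + 3)*(r^4 - 6*r^3 - 11*r^2 + 60*r + 100) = (r - 5)*(r + 3)*(r^3 - r^2 - 16*r - 20) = (r - 5)*(r + 2)*(r + 3)*(r^2 - 3*r - 10) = (r - 5)*(r + 2)^2*(r + 3)*(r - 5)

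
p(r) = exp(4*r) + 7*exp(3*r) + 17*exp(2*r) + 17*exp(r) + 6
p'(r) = 4*exp(4*r) + 21*exp(3*r) + 34*exp(2*r) + 17*exp(r)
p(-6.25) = 6.03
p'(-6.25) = 0.03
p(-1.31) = 11.97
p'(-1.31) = 7.50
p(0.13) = 59.43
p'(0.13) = 101.20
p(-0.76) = 18.43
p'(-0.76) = 17.73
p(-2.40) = 7.69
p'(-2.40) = 1.84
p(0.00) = 48.00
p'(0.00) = 76.00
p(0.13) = 59.43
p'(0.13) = 101.20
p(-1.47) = 10.90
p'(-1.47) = 5.97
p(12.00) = 701703770280910823276.85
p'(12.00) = 2806784901602175033807.79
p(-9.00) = 6.00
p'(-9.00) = 0.00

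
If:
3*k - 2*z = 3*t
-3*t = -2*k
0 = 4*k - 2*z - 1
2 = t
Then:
No Solution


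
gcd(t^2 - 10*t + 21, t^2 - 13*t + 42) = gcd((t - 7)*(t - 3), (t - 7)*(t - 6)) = t - 7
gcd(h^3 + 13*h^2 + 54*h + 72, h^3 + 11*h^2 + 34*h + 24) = h^2 + 10*h + 24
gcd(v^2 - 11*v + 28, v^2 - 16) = v - 4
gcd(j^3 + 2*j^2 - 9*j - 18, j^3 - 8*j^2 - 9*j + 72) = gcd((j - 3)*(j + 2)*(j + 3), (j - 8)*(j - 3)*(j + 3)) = j^2 - 9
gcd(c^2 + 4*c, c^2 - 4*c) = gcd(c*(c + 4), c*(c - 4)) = c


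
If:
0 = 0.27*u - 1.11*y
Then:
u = 4.11111111111111*y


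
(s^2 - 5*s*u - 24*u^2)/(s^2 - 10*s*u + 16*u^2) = (s + 3*u)/(s - 2*u)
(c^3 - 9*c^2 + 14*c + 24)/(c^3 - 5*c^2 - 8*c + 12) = (c^2 - 3*c - 4)/(c^2 + c - 2)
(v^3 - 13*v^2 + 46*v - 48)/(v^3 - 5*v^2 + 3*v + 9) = (v^2 - 10*v + 16)/(v^2 - 2*v - 3)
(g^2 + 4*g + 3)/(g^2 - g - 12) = (g + 1)/(g - 4)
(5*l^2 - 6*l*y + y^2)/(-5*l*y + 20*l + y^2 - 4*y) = (-l + y)/(y - 4)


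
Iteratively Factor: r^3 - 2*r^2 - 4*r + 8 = (r - 2)*(r^2 - 4) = (r - 2)*(r + 2)*(r - 2)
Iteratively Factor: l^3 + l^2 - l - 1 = (l - 1)*(l^2 + 2*l + 1) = (l - 1)*(l + 1)*(l + 1)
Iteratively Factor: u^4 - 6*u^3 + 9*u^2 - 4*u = (u)*(u^3 - 6*u^2 + 9*u - 4) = u*(u - 1)*(u^2 - 5*u + 4) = u*(u - 4)*(u - 1)*(u - 1)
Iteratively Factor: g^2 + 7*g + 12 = (g + 3)*(g + 4)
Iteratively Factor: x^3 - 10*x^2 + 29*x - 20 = (x - 5)*(x^2 - 5*x + 4) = (x - 5)*(x - 4)*(x - 1)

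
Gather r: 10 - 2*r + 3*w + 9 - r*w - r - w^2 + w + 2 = r*(-w - 3) - w^2 + 4*w + 21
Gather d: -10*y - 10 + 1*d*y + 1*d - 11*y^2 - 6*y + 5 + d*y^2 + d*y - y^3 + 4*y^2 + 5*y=d*(y^2 + 2*y + 1) - y^3 - 7*y^2 - 11*y - 5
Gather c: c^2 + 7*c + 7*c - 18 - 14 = c^2 + 14*c - 32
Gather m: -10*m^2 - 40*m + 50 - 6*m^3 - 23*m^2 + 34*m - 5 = -6*m^3 - 33*m^2 - 6*m + 45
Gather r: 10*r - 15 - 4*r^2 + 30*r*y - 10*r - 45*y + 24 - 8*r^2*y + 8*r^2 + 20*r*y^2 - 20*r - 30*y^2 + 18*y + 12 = r^2*(4 - 8*y) + r*(20*y^2 + 30*y - 20) - 30*y^2 - 27*y + 21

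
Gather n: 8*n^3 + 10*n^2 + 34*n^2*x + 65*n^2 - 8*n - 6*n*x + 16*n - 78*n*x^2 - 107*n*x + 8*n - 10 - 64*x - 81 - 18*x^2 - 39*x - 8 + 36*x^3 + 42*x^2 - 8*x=8*n^3 + n^2*(34*x + 75) + n*(-78*x^2 - 113*x + 16) + 36*x^3 + 24*x^2 - 111*x - 99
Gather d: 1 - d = 1 - d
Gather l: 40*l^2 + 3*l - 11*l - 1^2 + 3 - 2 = 40*l^2 - 8*l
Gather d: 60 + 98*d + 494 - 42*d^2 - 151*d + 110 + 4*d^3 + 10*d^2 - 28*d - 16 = 4*d^3 - 32*d^2 - 81*d + 648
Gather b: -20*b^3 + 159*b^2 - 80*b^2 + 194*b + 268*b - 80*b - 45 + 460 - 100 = -20*b^3 + 79*b^2 + 382*b + 315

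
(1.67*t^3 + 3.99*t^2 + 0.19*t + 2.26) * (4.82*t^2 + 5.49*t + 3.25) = 8.0494*t^5 + 28.4001*t^4 + 28.2484*t^3 + 24.9038*t^2 + 13.0249*t + 7.345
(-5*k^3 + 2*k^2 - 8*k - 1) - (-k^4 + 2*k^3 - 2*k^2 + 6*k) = k^4 - 7*k^3 + 4*k^2 - 14*k - 1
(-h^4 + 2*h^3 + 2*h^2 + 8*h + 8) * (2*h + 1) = -2*h^5 + 3*h^4 + 6*h^3 + 18*h^2 + 24*h + 8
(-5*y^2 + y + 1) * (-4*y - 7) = 20*y^3 + 31*y^2 - 11*y - 7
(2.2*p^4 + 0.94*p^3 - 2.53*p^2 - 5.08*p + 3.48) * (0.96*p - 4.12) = 2.112*p^5 - 8.1616*p^4 - 6.3016*p^3 + 5.5468*p^2 + 24.2704*p - 14.3376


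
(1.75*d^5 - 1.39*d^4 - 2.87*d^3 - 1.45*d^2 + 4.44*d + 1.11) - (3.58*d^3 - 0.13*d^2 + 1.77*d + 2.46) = 1.75*d^5 - 1.39*d^4 - 6.45*d^3 - 1.32*d^2 + 2.67*d - 1.35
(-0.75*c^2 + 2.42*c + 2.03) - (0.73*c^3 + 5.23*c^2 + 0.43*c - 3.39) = -0.73*c^3 - 5.98*c^2 + 1.99*c + 5.42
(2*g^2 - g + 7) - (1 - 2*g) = 2*g^2 + g + 6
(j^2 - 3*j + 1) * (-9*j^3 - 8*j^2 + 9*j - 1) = -9*j^5 + 19*j^4 + 24*j^3 - 36*j^2 + 12*j - 1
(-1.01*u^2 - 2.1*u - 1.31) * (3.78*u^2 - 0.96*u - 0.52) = -3.8178*u^4 - 6.9684*u^3 - 2.4106*u^2 + 2.3496*u + 0.6812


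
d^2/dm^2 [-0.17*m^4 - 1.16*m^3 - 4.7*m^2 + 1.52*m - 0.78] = -2.04*m^2 - 6.96*m - 9.4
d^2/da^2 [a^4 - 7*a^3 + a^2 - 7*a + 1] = 12*a^2 - 42*a + 2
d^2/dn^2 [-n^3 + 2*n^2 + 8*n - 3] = 4 - 6*n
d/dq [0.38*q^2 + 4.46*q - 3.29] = 0.76*q + 4.46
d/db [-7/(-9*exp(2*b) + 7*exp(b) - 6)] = (49 - 126*exp(b))*exp(b)/(9*exp(2*b) - 7*exp(b) + 6)^2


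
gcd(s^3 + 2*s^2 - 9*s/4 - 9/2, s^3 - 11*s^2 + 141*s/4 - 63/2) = s - 3/2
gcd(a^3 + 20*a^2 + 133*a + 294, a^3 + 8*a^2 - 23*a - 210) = a^2 + 13*a + 42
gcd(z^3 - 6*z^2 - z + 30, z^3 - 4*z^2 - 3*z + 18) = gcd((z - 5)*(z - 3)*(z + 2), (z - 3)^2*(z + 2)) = z^2 - z - 6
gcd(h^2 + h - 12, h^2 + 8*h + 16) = h + 4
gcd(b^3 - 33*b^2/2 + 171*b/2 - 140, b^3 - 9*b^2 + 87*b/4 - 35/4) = b^2 - 17*b/2 + 35/2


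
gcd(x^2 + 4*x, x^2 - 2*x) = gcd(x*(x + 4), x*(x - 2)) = x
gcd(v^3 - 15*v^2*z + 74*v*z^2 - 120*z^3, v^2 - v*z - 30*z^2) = -v + 6*z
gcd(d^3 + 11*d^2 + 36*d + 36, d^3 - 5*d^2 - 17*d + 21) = d + 3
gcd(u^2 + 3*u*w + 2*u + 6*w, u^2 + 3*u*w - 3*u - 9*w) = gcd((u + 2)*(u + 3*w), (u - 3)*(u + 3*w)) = u + 3*w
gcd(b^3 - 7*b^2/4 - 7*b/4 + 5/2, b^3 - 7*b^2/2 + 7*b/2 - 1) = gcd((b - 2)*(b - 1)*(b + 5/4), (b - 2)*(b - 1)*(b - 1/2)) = b^2 - 3*b + 2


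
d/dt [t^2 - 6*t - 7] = 2*t - 6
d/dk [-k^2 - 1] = -2*k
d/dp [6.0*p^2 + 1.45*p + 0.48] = 12.0*p + 1.45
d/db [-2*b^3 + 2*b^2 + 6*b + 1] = -6*b^2 + 4*b + 6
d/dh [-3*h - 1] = -3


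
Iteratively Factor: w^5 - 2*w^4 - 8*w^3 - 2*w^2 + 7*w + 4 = (w + 1)*(w^4 - 3*w^3 - 5*w^2 + 3*w + 4) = (w - 1)*(w + 1)*(w^3 - 2*w^2 - 7*w - 4) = (w - 1)*(w + 1)^2*(w^2 - 3*w - 4) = (w - 4)*(w - 1)*(w + 1)^2*(w + 1)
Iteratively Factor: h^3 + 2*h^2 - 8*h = (h + 4)*(h^2 - 2*h) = (h - 2)*(h + 4)*(h)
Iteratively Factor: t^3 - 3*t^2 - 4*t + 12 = (t + 2)*(t^2 - 5*t + 6) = (t - 2)*(t + 2)*(t - 3)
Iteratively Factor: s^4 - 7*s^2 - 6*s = (s + 1)*(s^3 - s^2 - 6*s) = s*(s + 1)*(s^2 - s - 6) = s*(s + 1)*(s + 2)*(s - 3)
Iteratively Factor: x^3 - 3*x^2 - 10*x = (x)*(x^2 - 3*x - 10) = x*(x + 2)*(x - 5)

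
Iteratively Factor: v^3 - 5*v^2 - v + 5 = (v - 1)*(v^2 - 4*v - 5) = (v - 1)*(v + 1)*(v - 5)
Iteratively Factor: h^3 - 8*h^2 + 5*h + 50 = (h - 5)*(h^2 - 3*h - 10) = (h - 5)*(h + 2)*(h - 5)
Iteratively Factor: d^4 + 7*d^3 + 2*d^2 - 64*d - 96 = (d + 4)*(d^3 + 3*d^2 - 10*d - 24) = (d - 3)*(d + 4)*(d^2 + 6*d + 8) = (d - 3)*(d + 2)*(d + 4)*(d + 4)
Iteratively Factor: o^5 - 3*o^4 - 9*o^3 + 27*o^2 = (o - 3)*(o^4 - 9*o^2) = o*(o - 3)*(o^3 - 9*o) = o^2*(o - 3)*(o^2 - 9) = o^2*(o - 3)^2*(o + 3)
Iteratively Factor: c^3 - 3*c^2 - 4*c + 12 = (c - 3)*(c^2 - 4) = (c - 3)*(c - 2)*(c + 2)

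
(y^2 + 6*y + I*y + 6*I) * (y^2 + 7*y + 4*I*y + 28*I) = y^4 + 13*y^3 + 5*I*y^3 + 38*y^2 + 65*I*y^2 - 52*y + 210*I*y - 168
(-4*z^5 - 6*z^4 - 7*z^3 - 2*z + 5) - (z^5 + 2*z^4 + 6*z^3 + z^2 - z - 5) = -5*z^5 - 8*z^4 - 13*z^3 - z^2 - z + 10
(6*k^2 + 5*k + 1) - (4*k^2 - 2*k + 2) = 2*k^2 + 7*k - 1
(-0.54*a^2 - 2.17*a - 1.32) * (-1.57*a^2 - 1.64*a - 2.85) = 0.8478*a^4 + 4.2925*a^3 + 7.1702*a^2 + 8.3493*a + 3.762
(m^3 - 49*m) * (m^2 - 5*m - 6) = m^5 - 5*m^4 - 55*m^3 + 245*m^2 + 294*m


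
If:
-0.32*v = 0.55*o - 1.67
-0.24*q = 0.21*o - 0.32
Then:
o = 3.03636363636364 - 0.581818181818182*v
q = 0.509090909090909*v - 1.32348484848485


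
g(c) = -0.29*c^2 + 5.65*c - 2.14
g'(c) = 5.65 - 0.58*c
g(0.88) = 2.61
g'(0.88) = 5.14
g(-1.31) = -10.04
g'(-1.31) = 6.41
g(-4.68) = -34.93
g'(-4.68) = 8.36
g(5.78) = 20.83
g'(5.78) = 2.30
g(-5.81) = -44.76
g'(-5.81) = 9.02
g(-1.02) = -8.20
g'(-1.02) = 6.24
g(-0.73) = -6.42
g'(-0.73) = 6.07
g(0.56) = 0.93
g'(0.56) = 5.33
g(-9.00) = -76.48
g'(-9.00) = 10.87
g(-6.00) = -46.48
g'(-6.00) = 9.13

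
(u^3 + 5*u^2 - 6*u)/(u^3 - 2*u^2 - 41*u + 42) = u/(u - 7)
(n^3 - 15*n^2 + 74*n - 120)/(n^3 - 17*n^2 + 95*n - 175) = (n^2 - 10*n + 24)/(n^2 - 12*n + 35)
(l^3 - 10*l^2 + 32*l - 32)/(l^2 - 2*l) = l - 8 + 16/l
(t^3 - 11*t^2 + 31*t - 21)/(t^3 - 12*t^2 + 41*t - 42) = (t - 1)/(t - 2)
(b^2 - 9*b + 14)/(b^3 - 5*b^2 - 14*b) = (b - 2)/(b*(b + 2))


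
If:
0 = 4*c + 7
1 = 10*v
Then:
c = -7/4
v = 1/10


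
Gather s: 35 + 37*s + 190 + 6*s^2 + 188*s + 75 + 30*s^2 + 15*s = 36*s^2 + 240*s + 300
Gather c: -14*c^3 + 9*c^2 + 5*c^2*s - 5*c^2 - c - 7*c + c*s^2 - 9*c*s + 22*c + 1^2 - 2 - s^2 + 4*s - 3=-14*c^3 + c^2*(5*s + 4) + c*(s^2 - 9*s + 14) - s^2 + 4*s - 4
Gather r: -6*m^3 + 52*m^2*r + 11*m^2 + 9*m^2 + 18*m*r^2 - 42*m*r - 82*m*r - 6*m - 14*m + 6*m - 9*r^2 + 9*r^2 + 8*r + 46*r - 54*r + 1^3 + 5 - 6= -6*m^3 + 20*m^2 + 18*m*r^2 - 14*m + r*(52*m^2 - 124*m)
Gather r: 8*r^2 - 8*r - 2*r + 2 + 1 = 8*r^2 - 10*r + 3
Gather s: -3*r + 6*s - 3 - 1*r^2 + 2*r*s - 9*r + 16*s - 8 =-r^2 - 12*r + s*(2*r + 22) - 11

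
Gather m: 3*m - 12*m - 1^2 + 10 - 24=-9*m - 15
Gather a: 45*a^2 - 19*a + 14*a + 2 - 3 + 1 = 45*a^2 - 5*a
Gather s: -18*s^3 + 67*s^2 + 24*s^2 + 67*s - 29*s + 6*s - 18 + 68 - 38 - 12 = -18*s^3 + 91*s^2 + 44*s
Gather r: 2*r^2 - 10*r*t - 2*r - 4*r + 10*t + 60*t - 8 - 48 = 2*r^2 + r*(-10*t - 6) + 70*t - 56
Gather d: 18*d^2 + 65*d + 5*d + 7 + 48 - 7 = 18*d^2 + 70*d + 48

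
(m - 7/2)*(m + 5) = m^2 + 3*m/2 - 35/2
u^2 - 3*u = u*(u - 3)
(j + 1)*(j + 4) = j^2 + 5*j + 4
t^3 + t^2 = t^2*(t + 1)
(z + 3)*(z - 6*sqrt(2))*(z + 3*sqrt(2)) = z^3 - 3*sqrt(2)*z^2 + 3*z^2 - 36*z - 9*sqrt(2)*z - 108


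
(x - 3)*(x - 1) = x^2 - 4*x + 3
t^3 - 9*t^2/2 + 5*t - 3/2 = (t - 3)*(t - 1)*(t - 1/2)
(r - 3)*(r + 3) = r^2 - 9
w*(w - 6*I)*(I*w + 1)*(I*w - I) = -w^4 + w^3 + 7*I*w^3 + 6*w^2 - 7*I*w^2 - 6*w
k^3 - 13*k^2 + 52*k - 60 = (k - 6)*(k - 5)*(k - 2)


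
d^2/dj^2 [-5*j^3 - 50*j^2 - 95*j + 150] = -30*j - 100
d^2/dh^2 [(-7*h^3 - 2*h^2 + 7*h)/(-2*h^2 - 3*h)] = 46/(8*h^3 + 36*h^2 + 54*h + 27)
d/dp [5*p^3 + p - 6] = 15*p^2 + 1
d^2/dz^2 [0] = 0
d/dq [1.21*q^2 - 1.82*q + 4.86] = 2.42*q - 1.82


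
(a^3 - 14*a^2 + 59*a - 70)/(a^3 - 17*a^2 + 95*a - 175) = (a - 2)/(a - 5)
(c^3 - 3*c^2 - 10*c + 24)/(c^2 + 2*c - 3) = (c^2 - 6*c + 8)/(c - 1)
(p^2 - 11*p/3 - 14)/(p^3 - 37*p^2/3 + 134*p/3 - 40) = (3*p + 7)/(3*p^2 - 19*p + 20)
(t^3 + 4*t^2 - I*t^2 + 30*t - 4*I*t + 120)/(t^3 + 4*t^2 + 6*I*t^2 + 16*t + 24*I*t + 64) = (t^2 - I*t + 30)/(t^2 + 6*I*t + 16)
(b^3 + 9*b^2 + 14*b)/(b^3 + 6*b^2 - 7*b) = (b + 2)/(b - 1)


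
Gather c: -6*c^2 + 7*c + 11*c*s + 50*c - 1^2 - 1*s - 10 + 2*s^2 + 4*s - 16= -6*c^2 + c*(11*s + 57) + 2*s^2 + 3*s - 27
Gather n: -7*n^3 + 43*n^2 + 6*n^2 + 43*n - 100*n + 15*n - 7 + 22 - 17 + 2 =-7*n^3 + 49*n^2 - 42*n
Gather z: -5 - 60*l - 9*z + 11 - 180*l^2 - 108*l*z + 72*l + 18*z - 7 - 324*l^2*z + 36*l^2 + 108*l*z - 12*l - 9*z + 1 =-324*l^2*z - 144*l^2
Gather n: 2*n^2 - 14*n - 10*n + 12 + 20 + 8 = 2*n^2 - 24*n + 40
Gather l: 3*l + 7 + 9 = 3*l + 16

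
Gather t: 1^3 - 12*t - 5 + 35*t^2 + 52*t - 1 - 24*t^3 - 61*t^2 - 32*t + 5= -24*t^3 - 26*t^2 + 8*t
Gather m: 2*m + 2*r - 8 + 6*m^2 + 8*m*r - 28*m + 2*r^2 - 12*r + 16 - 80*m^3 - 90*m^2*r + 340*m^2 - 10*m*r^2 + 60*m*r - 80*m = -80*m^3 + m^2*(346 - 90*r) + m*(-10*r^2 + 68*r - 106) + 2*r^2 - 10*r + 8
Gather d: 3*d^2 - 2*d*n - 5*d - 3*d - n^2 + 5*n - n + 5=3*d^2 + d*(-2*n - 8) - n^2 + 4*n + 5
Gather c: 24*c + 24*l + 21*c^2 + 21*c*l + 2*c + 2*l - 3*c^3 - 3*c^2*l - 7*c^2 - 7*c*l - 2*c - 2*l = -3*c^3 + c^2*(14 - 3*l) + c*(14*l + 24) + 24*l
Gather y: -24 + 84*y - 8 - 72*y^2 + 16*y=-72*y^2 + 100*y - 32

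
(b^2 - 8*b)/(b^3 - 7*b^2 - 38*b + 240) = b/(b^2 + b - 30)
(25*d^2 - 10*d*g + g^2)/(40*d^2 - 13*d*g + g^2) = (5*d - g)/(8*d - g)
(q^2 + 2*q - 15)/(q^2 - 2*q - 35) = (q - 3)/(q - 7)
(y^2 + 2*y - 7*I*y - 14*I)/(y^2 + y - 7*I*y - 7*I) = (y + 2)/(y + 1)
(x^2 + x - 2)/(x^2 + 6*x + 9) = (x^2 + x - 2)/(x^2 + 6*x + 9)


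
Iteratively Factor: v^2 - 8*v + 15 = (v - 3)*(v - 5)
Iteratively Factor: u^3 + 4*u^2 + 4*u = (u)*(u^2 + 4*u + 4) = u*(u + 2)*(u + 2)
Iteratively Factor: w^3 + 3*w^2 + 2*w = (w + 1)*(w^2 + 2*w) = (w + 1)*(w + 2)*(w)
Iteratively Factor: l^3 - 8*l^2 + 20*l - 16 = (l - 4)*(l^2 - 4*l + 4) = (l - 4)*(l - 2)*(l - 2)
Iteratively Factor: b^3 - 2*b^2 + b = (b - 1)*(b^2 - b) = (b - 1)^2*(b)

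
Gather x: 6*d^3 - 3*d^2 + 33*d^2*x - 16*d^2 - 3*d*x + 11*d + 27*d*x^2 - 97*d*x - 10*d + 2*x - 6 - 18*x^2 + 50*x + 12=6*d^3 - 19*d^2 + d + x^2*(27*d - 18) + x*(33*d^2 - 100*d + 52) + 6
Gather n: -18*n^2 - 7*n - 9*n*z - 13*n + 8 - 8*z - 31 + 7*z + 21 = -18*n^2 + n*(-9*z - 20) - z - 2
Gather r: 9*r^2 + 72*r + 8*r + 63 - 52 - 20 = 9*r^2 + 80*r - 9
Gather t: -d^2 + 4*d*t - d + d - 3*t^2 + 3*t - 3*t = -d^2 + 4*d*t - 3*t^2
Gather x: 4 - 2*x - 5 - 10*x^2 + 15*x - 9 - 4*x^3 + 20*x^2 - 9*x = -4*x^3 + 10*x^2 + 4*x - 10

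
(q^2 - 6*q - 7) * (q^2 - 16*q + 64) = q^4 - 22*q^3 + 153*q^2 - 272*q - 448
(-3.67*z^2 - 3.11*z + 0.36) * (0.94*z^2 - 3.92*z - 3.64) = -3.4498*z^4 + 11.463*z^3 + 25.8884*z^2 + 9.9092*z - 1.3104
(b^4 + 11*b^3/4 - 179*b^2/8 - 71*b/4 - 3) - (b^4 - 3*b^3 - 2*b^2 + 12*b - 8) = 23*b^3/4 - 163*b^2/8 - 119*b/4 + 5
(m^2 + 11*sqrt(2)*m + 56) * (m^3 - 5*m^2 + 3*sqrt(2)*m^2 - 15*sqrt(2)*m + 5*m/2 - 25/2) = m^5 - 5*m^4 + 14*sqrt(2)*m^4 - 70*sqrt(2)*m^3 + 249*m^3/2 - 1245*m^2/2 + 391*sqrt(2)*m^2/2 - 1955*sqrt(2)*m/2 + 140*m - 700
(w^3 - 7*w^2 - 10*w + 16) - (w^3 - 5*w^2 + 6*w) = -2*w^2 - 16*w + 16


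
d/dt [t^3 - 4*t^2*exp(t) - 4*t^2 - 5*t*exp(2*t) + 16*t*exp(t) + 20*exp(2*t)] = -4*t^2*exp(t) + 3*t^2 - 10*t*exp(2*t) + 8*t*exp(t) - 8*t + 35*exp(2*t) + 16*exp(t)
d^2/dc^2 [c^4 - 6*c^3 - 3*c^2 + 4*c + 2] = 12*c^2 - 36*c - 6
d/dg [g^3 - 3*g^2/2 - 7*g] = 3*g^2 - 3*g - 7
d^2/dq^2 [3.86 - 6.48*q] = 0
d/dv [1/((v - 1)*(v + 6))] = (-2*v - 5)/(v^4 + 10*v^3 + 13*v^2 - 60*v + 36)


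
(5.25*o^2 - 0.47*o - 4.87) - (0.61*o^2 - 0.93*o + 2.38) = 4.64*o^2 + 0.46*o - 7.25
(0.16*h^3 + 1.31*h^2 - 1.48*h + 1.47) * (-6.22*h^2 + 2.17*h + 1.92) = -0.9952*h^5 - 7.801*h^4 + 12.3555*h^3 - 9.8398*h^2 + 0.3483*h + 2.8224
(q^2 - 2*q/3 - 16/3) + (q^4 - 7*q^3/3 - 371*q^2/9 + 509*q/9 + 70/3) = q^4 - 7*q^3/3 - 362*q^2/9 + 503*q/9 + 18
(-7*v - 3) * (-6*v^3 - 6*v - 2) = 42*v^4 + 18*v^3 + 42*v^2 + 32*v + 6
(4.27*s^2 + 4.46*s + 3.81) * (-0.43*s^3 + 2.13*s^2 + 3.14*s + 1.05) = -1.8361*s^5 + 7.1773*s^4 + 21.2693*s^3 + 26.6032*s^2 + 16.6464*s + 4.0005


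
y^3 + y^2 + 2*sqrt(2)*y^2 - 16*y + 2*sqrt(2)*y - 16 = (y + 1)*(y - 2*sqrt(2))*(y + 4*sqrt(2))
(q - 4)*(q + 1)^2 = q^3 - 2*q^2 - 7*q - 4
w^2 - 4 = (w - 2)*(w + 2)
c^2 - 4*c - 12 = (c - 6)*(c + 2)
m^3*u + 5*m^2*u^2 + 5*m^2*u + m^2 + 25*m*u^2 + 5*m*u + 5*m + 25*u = (m + 5)*(m + 5*u)*(m*u + 1)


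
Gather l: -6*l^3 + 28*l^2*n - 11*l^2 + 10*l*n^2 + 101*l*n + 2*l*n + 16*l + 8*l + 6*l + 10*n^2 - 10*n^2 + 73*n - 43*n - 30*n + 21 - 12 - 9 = -6*l^3 + l^2*(28*n - 11) + l*(10*n^2 + 103*n + 30)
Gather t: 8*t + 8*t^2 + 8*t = 8*t^2 + 16*t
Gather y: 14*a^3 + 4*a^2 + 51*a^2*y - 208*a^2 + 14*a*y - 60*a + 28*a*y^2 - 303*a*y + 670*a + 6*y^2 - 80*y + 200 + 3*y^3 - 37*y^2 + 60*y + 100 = 14*a^3 - 204*a^2 + 610*a + 3*y^3 + y^2*(28*a - 31) + y*(51*a^2 - 289*a - 20) + 300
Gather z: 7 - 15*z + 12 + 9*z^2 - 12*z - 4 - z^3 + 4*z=-z^3 + 9*z^2 - 23*z + 15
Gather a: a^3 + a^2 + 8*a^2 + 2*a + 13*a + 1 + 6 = a^3 + 9*a^2 + 15*a + 7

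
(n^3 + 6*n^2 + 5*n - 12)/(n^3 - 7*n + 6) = (n + 4)/(n - 2)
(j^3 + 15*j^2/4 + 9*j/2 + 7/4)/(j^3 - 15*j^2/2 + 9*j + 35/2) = (4*j^2 + 11*j + 7)/(2*(2*j^2 - 17*j + 35))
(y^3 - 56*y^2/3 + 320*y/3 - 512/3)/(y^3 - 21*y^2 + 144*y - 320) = (y - 8/3)/(y - 5)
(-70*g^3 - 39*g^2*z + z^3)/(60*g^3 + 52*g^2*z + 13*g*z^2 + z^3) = (-7*g + z)/(6*g + z)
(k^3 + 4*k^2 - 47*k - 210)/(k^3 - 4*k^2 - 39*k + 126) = (k + 5)/(k - 3)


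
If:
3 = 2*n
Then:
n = 3/2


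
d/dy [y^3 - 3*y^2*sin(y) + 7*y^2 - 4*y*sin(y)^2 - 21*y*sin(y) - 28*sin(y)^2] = -3*y^2*cos(y) + 3*y^2 - 6*y*sin(y) - 4*y*sin(2*y) - 21*y*cos(y) + 14*y - 4*sin(y)^2 - 21*sin(y) - 28*sin(2*y)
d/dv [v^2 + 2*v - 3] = 2*v + 2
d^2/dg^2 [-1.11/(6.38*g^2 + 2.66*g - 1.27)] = (90.363768*g^2 + 37.675176*g - 1.11*(12.76*g + 2.66)*(25.52*g + 5.32) - 17.987772)/(6.38*g^2 + 2.66*g - 1.27)^3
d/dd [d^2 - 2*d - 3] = 2*d - 2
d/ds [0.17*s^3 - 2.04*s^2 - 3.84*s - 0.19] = 0.51*s^2 - 4.08*s - 3.84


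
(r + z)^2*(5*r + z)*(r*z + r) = 5*r^4*z + 5*r^4 + 11*r^3*z^2 + 11*r^3*z + 7*r^2*z^3 + 7*r^2*z^2 + r*z^4 + r*z^3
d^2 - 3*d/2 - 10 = (d - 4)*(d + 5/2)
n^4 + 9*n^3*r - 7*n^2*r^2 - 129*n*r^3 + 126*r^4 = (n - 3*r)*(n - r)*(n + 6*r)*(n + 7*r)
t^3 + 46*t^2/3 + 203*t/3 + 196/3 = (t + 4/3)*(t + 7)^2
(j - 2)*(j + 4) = j^2 + 2*j - 8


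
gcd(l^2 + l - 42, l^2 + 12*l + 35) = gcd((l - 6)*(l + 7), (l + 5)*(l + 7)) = l + 7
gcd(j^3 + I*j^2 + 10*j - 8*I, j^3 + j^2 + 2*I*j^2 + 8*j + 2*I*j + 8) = j^2 + 2*I*j + 8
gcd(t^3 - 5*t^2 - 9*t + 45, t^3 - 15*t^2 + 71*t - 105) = t^2 - 8*t + 15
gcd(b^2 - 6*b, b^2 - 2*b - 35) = 1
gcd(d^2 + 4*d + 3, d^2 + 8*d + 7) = d + 1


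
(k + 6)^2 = k^2 + 12*k + 36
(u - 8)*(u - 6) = u^2 - 14*u + 48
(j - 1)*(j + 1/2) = j^2 - j/2 - 1/2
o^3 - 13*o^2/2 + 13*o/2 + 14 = (o - 4)*(o - 7/2)*(o + 1)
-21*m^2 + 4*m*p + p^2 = (-3*m + p)*(7*m + p)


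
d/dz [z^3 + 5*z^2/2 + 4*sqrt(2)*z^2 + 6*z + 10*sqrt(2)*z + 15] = 3*z^2 + 5*z + 8*sqrt(2)*z + 6 + 10*sqrt(2)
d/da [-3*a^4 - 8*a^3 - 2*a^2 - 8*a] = -12*a^3 - 24*a^2 - 4*a - 8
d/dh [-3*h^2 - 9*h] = -6*h - 9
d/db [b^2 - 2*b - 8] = 2*b - 2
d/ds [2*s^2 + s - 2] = 4*s + 1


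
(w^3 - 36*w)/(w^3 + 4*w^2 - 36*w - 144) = w/(w + 4)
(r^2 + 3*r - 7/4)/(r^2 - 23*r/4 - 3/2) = (-4*r^2 - 12*r + 7)/(-4*r^2 + 23*r + 6)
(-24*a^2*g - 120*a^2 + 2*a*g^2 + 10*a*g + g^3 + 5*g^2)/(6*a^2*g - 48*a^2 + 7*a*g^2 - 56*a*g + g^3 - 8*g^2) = (-4*a*g - 20*a + g^2 + 5*g)/(a*g - 8*a + g^2 - 8*g)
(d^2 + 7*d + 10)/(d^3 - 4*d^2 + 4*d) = (d^2 + 7*d + 10)/(d*(d^2 - 4*d + 4))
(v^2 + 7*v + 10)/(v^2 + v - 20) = (v + 2)/(v - 4)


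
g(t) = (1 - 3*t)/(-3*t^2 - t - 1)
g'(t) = (1 - 3*t)*(6*t + 1)/(-3*t^2 - t - 1)^2 - 3/(-3*t^2 - t - 1) = (9*t^2 + 3*t - (3*t - 1)*(6*t + 1) + 3)/(3*t^2 + t + 1)^2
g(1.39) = 0.39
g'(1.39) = -0.08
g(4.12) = 0.20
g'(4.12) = -0.04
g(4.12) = 0.20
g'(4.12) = -0.04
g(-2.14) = -0.59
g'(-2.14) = -0.32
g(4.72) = 0.18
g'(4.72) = -0.03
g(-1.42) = -0.93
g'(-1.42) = -0.72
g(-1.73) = -0.75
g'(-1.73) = -0.49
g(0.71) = 0.35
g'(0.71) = 0.36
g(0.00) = -1.00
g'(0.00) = 4.00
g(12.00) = 0.08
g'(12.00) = -0.00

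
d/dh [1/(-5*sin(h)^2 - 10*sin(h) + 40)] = 2*(sin(h) + 1)*cos(h)/(5*(sin(h)^2 + 2*sin(h) - 8)^2)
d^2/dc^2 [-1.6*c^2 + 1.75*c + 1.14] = -3.20000000000000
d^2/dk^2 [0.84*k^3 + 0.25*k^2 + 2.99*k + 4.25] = 5.04*k + 0.5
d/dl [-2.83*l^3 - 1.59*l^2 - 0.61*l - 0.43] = -8.49*l^2 - 3.18*l - 0.61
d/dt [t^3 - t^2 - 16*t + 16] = 3*t^2 - 2*t - 16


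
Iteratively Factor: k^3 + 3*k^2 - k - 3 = (k + 3)*(k^2 - 1) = (k + 1)*(k + 3)*(k - 1)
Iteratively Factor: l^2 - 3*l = (l)*(l - 3)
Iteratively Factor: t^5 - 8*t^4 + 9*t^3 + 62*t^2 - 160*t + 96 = (t - 1)*(t^4 - 7*t^3 + 2*t^2 + 64*t - 96) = (t - 1)*(t + 3)*(t^3 - 10*t^2 + 32*t - 32) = (t - 2)*(t - 1)*(t + 3)*(t^2 - 8*t + 16) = (t - 4)*(t - 2)*(t - 1)*(t + 3)*(t - 4)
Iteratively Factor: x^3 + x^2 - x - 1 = (x + 1)*(x^2 - 1) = (x - 1)*(x + 1)*(x + 1)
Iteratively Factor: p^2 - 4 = (p + 2)*(p - 2)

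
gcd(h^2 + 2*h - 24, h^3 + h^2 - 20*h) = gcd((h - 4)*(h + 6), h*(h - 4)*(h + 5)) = h - 4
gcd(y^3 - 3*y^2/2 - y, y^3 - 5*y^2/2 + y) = y^2 - 2*y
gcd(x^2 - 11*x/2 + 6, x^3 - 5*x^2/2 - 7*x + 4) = x - 4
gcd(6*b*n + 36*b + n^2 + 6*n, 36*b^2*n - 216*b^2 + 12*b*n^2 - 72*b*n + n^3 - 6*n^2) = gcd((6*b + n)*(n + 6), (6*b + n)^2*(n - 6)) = 6*b + n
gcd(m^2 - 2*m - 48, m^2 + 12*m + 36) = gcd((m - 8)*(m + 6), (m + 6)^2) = m + 6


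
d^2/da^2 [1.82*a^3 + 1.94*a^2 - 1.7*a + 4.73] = 10.92*a + 3.88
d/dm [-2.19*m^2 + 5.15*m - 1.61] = 5.15 - 4.38*m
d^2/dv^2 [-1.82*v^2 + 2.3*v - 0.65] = -3.64000000000000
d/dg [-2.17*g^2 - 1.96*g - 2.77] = -4.34*g - 1.96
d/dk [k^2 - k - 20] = 2*k - 1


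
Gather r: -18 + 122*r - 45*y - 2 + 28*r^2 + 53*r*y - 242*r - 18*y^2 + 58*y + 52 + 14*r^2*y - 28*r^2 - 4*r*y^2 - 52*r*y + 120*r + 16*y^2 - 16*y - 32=14*r^2*y + r*(-4*y^2 + y) - 2*y^2 - 3*y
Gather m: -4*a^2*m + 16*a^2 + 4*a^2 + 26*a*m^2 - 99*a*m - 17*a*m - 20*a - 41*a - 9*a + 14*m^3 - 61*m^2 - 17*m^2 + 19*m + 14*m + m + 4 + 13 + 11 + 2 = 20*a^2 - 70*a + 14*m^3 + m^2*(26*a - 78) + m*(-4*a^2 - 116*a + 34) + 30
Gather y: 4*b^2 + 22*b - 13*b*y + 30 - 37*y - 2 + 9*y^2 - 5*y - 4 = 4*b^2 + 22*b + 9*y^2 + y*(-13*b - 42) + 24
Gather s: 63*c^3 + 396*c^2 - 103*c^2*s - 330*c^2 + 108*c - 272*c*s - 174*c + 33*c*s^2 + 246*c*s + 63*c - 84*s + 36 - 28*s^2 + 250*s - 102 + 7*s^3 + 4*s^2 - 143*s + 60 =63*c^3 + 66*c^2 - 3*c + 7*s^3 + s^2*(33*c - 24) + s*(-103*c^2 - 26*c + 23) - 6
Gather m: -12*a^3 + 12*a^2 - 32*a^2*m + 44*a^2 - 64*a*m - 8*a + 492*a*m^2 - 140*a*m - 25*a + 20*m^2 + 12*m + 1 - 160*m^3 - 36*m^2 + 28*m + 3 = -12*a^3 + 56*a^2 - 33*a - 160*m^3 + m^2*(492*a - 16) + m*(-32*a^2 - 204*a + 40) + 4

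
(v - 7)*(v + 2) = v^2 - 5*v - 14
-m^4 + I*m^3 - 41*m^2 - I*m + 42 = (m - 7*I)*(m + 6*I)*(I*m - I)*(I*m + I)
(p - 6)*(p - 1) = p^2 - 7*p + 6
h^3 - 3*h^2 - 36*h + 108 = (h - 6)*(h - 3)*(h + 6)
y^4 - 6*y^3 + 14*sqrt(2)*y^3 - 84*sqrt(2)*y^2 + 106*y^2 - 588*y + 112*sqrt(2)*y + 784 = (y - 4)*(y - 2)*(y + 7*sqrt(2))^2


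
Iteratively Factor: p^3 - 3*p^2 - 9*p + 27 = (p - 3)*(p^2 - 9) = (p - 3)^2*(p + 3)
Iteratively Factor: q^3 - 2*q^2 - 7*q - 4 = (q + 1)*(q^2 - 3*q - 4) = (q + 1)^2*(q - 4)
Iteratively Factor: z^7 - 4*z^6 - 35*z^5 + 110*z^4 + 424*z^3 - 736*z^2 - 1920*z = (z - 5)*(z^6 + z^5 - 30*z^4 - 40*z^3 + 224*z^2 + 384*z) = (z - 5)*(z - 4)*(z^5 + 5*z^4 - 10*z^3 - 80*z^2 - 96*z) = (z - 5)*(z - 4)*(z + 3)*(z^4 + 2*z^3 - 16*z^2 - 32*z) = (z - 5)*(z - 4)*(z + 2)*(z + 3)*(z^3 - 16*z) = (z - 5)*(z - 4)*(z + 2)*(z + 3)*(z + 4)*(z^2 - 4*z) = (z - 5)*(z - 4)^2*(z + 2)*(z + 3)*(z + 4)*(z)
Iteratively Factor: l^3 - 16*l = (l + 4)*(l^2 - 4*l) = (l - 4)*(l + 4)*(l)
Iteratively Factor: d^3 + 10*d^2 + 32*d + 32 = (d + 4)*(d^2 + 6*d + 8) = (d + 4)^2*(d + 2)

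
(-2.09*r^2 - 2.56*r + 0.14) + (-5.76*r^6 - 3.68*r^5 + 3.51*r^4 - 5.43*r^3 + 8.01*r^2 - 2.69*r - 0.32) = -5.76*r^6 - 3.68*r^5 + 3.51*r^4 - 5.43*r^3 + 5.92*r^2 - 5.25*r - 0.18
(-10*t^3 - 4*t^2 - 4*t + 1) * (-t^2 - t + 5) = 10*t^5 + 14*t^4 - 42*t^3 - 17*t^2 - 21*t + 5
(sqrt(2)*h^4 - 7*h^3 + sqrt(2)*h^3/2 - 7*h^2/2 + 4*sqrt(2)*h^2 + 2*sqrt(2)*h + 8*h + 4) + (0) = sqrt(2)*h^4 - 7*h^3 + sqrt(2)*h^3/2 - 7*h^2/2 + 4*sqrt(2)*h^2 + 2*sqrt(2)*h + 8*h + 4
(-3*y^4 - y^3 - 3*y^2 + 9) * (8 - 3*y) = 9*y^5 - 21*y^4 + y^3 - 24*y^2 - 27*y + 72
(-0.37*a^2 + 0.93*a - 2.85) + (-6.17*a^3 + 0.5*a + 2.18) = -6.17*a^3 - 0.37*a^2 + 1.43*a - 0.67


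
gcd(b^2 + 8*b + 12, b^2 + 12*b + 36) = b + 6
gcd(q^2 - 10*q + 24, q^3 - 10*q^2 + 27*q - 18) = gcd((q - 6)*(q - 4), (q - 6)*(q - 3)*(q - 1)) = q - 6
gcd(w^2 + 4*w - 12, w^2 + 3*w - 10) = w - 2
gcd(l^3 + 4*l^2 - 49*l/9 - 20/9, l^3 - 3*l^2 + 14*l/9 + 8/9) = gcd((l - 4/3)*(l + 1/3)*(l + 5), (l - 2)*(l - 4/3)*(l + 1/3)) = l^2 - l - 4/9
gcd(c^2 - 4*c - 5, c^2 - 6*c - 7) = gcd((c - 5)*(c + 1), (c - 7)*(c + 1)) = c + 1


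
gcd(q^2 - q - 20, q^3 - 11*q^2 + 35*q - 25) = q - 5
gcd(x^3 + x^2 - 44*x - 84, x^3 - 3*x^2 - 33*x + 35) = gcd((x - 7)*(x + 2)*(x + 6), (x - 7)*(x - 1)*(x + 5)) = x - 7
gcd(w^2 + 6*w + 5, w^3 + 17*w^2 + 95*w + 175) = w + 5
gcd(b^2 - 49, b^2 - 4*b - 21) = b - 7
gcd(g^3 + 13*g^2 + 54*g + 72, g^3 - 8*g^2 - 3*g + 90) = g + 3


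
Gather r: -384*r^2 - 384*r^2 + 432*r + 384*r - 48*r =-768*r^2 + 768*r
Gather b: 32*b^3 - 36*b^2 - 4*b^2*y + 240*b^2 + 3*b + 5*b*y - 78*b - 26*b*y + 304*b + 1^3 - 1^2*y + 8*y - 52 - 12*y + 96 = 32*b^3 + b^2*(204 - 4*y) + b*(229 - 21*y) - 5*y + 45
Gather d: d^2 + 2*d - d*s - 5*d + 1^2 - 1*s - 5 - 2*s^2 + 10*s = d^2 + d*(-s - 3) - 2*s^2 + 9*s - 4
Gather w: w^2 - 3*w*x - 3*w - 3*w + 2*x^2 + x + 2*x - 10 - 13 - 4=w^2 + w*(-3*x - 6) + 2*x^2 + 3*x - 27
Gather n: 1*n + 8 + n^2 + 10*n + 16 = n^2 + 11*n + 24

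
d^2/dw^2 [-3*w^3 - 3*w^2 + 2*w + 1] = -18*w - 6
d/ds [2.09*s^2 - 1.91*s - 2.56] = 4.18*s - 1.91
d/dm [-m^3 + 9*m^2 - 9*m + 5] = -3*m^2 + 18*m - 9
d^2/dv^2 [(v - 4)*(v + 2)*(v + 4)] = 6*v + 4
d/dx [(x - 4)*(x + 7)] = 2*x + 3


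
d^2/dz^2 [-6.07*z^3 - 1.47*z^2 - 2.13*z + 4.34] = -36.42*z - 2.94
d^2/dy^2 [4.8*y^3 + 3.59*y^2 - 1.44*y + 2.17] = 28.8*y + 7.18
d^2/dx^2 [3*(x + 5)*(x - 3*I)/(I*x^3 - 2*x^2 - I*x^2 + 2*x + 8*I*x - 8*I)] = (-6*I*x^6 + x^5*(-54 - 90*I) + x^4*(-270 + 126*I) + x^3*(750 - 1434*I) + x^2*(-1926 + 324*I) + x*(792 - 5004*I) - 6312 - 576*I)/(x^9 + x^8*(-3 + 6*I) + x^7*(15 - 18*I) + x^6*(-37 + 106*I) + x^5*(132 - 270*I) + x^4*(-300 + 648*I) + x^3*(800 - 1240*I) + x^2*(-1632 + 1152*I) + x*(1536 - 384*I) - 512)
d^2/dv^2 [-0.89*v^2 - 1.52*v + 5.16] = -1.78000000000000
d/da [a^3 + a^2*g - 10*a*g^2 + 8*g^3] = 3*a^2 + 2*a*g - 10*g^2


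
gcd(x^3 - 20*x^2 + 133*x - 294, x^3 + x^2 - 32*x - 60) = x - 6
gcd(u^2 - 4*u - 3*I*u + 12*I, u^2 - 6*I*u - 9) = u - 3*I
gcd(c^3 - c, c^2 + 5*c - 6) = c - 1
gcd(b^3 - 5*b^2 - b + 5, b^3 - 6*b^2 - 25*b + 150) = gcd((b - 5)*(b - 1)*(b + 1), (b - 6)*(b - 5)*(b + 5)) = b - 5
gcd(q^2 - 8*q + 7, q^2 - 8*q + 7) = q^2 - 8*q + 7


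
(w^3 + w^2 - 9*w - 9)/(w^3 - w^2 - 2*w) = (w^2 - 9)/(w*(w - 2))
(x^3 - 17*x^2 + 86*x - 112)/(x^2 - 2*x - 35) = (x^2 - 10*x + 16)/(x + 5)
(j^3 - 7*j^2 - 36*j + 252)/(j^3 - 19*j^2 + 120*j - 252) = (j + 6)/(j - 6)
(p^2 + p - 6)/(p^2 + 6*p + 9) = (p - 2)/(p + 3)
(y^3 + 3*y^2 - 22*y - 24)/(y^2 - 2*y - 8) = (y^2 + 7*y + 6)/(y + 2)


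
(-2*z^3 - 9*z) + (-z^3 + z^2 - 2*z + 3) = -3*z^3 + z^2 - 11*z + 3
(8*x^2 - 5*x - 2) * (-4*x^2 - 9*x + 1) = -32*x^4 - 52*x^3 + 61*x^2 + 13*x - 2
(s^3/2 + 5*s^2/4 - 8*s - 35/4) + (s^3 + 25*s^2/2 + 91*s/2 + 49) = 3*s^3/2 + 55*s^2/4 + 75*s/2 + 161/4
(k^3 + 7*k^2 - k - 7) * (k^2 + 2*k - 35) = k^5 + 9*k^4 - 22*k^3 - 254*k^2 + 21*k + 245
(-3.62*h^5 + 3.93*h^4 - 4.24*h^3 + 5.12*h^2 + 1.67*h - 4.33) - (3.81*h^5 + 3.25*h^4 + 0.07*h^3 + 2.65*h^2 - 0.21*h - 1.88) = -7.43*h^5 + 0.68*h^4 - 4.31*h^3 + 2.47*h^2 + 1.88*h - 2.45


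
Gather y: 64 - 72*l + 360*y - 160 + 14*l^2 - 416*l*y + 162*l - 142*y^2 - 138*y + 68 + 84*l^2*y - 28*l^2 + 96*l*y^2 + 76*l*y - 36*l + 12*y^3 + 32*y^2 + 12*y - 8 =-14*l^2 + 54*l + 12*y^3 + y^2*(96*l - 110) + y*(84*l^2 - 340*l + 234) - 36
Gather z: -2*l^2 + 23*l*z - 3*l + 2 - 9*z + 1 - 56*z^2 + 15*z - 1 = -2*l^2 - 3*l - 56*z^2 + z*(23*l + 6) + 2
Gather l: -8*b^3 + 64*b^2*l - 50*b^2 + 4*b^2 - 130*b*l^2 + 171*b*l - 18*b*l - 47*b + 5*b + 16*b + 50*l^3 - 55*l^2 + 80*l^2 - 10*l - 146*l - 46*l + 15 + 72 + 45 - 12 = -8*b^3 - 46*b^2 - 26*b + 50*l^3 + l^2*(25 - 130*b) + l*(64*b^2 + 153*b - 202) + 120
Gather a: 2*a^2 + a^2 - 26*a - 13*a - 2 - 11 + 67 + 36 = 3*a^2 - 39*a + 90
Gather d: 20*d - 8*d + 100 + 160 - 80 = 12*d + 180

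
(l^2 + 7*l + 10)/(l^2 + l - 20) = (l + 2)/(l - 4)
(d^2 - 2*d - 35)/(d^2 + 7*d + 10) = (d - 7)/(d + 2)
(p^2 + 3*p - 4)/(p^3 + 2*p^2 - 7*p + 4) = 1/(p - 1)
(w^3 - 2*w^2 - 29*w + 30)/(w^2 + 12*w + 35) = (w^2 - 7*w + 6)/(w + 7)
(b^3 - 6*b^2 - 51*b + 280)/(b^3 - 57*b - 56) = (b - 5)/(b + 1)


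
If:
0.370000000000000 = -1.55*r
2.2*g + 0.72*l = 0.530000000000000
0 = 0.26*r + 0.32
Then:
No Solution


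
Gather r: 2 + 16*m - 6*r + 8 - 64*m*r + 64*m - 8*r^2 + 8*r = 80*m - 8*r^2 + r*(2 - 64*m) + 10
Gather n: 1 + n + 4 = n + 5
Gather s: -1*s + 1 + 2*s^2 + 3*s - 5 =2*s^2 + 2*s - 4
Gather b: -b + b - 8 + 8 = 0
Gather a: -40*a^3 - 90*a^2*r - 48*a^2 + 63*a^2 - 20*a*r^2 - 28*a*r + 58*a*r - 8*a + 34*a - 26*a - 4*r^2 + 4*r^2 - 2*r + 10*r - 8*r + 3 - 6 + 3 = -40*a^3 + a^2*(15 - 90*r) + a*(-20*r^2 + 30*r)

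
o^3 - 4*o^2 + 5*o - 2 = (o - 2)*(o - 1)^2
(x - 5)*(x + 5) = x^2 - 25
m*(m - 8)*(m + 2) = m^3 - 6*m^2 - 16*m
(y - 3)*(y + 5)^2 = y^3 + 7*y^2 - 5*y - 75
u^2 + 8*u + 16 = (u + 4)^2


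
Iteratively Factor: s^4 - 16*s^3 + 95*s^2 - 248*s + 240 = (s - 5)*(s^3 - 11*s^2 + 40*s - 48) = (s - 5)*(s - 3)*(s^2 - 8*s + 16) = (s - 5)*(s - 4)*(s - 3)*(s - 4)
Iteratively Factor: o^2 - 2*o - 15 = (o + 3)*(o - 5)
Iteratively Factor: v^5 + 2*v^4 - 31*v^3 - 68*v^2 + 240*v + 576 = (v + 3)*(v^4 - v^3 - 28*v^2 + 16*v + 192) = (v + 3)^2*(v^3 - 4*v^2 - 16*v + 64) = (v - 4)*(v + 3)^2*(v^2 - 16) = (v - 4)^2*(v + 3)^2*(v + 4)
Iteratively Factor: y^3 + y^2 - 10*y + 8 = (y - 2)*(y^2 + 3*y - 4) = (y - 2)*(y - 1)*(y + 4)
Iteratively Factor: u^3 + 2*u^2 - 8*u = (u)*(u^2 + 2*u - 8) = u*(u - 2)*(u + 4)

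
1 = 1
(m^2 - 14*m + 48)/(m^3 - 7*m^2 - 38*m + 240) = (m - 6)/(m^2 + m - 30)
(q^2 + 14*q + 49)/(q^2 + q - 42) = (q + 7)/(q - 6)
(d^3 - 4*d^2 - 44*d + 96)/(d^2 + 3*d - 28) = (d^3 - 4*d^2 - 44*d + 96)/(d^2 + 3*d - 28)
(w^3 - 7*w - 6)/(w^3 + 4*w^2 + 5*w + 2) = (w - 3)/(w + 1)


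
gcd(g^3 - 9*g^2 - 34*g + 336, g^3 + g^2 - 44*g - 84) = g^2 - g - 42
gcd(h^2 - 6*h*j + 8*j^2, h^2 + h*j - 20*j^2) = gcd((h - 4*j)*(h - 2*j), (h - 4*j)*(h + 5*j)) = h - 4*j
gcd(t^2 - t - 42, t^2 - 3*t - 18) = 1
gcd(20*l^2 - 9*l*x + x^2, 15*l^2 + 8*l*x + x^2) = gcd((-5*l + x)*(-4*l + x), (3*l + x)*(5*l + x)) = 1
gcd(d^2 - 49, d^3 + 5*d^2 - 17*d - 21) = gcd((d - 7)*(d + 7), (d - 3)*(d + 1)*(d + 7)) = d + 7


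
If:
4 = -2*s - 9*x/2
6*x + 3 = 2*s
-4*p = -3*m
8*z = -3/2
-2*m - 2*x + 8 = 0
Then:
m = 14/3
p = 7/2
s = -1/2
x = -2/3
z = -3/16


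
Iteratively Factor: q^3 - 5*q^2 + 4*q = (q - 4)*(q^2 - q) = (q - 4)*(q - 1)*(q)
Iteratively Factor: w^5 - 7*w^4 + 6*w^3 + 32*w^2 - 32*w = (w)*(w^4 - 7*w^3 + 6*w^2 + 32*w - 32) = w*(w + 2)*(w^3 - 9*w^2 + 24*w - 16) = w*(w - 1)*(w + 2)*(w^2 - 8*w + 16) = w*(w - 4)*(w - 1)*(w + 2)*(w - 4)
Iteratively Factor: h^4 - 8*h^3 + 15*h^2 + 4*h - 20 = (h - 5)*(h^3 - 3*h^2 + 4) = (h - 5)*(h - 2)*(h^2 - h - 2) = (h - 5)*(h - 2)*(h + 1)*(h - 2)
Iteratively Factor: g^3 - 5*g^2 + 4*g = (g - 4)*(g^2 - g) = g*(g - 4)*(g - 1)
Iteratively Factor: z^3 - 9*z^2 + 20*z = (z - 4)*(z^2 - 5*z) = (z - 5)*(z - 4)*(z)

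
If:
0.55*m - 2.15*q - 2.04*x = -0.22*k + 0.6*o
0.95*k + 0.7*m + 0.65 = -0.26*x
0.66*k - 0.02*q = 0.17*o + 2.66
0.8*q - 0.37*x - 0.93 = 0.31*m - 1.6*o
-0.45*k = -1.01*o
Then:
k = 4.40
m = -7.87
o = 1.96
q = -4.59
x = 2.62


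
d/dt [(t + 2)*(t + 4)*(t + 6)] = 3*t^2 + 24*t + 44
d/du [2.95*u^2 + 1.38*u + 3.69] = 5.9*u + 1.38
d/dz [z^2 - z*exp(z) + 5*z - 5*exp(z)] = -z*exp(z) + 2*z - 6*exp(z) + 5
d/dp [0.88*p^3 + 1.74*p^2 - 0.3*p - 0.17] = 2.64*p^2 + 3.48*p - 0.3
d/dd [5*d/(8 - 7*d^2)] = 5*(7*d^2 + 8)/(7*d^2 - 8)^2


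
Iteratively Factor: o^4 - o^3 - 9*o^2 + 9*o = (o)*(o^3 - o^2 - 9*o + 9) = o*(o + 3)*(o^2 - 4*o + 3) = o*(o - 1)*(o + 3)*(o - 3)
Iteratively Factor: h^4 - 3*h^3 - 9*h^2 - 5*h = (h - 5)*(h^3 + 2*h^2 + h) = (h - 5)*(h + 1)*(h^2 + h) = h*(h - 5)*(h + 1)*(h + 1)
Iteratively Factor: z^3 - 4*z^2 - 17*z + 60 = (z - 5)*(z^2 + z - 12) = (z - 5)*(z + 4)*(z - 3)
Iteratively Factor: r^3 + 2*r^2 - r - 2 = (r - 1)*(r^2 + 3*r + 2) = (r - 1)*(r + 1)*(r + 2)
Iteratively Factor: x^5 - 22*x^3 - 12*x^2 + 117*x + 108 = (x + 3)*(x^4 - 3*x^3 - 13*x^2 + 27*x + 36) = (x + 1)*(x + 3)*(x^3 - 4*x^2 - 9*x + 36) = (x - 4)*(x + 1)*(x + 3)*(x^2 - 9) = (x - 4)*(x - 3)*(x + 1)*(x + 3)*(x + 3)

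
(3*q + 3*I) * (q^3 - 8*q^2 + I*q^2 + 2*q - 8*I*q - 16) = 3*q^4 - 24*q^3 + 6*I*q^3 + 3*q^2 - 48*I*q^2 - 24*q + 6*I*q - 48*I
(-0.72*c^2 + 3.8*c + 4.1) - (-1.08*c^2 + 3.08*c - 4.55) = 0.36*c^2 + 0.72*c + 8.65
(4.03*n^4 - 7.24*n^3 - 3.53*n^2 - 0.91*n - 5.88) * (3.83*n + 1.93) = 15.4349*n^5 - 19.9513*n^4 - 27.4931*n^3 - 10.2982*n^2 - 24.2767*n - 11.3484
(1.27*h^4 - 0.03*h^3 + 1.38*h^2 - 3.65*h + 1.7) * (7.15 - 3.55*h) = -4.5085*h^5 + 9.187*h^4 - 5.1135*h^3 + 22.8245*h^2 - 32.1325*h + 12.155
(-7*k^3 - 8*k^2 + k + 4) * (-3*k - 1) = 21*k^4 + 31*k^3 + 5*k^2 - 13*k - 4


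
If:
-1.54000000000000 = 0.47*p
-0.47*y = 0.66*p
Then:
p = -3.28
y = 4.60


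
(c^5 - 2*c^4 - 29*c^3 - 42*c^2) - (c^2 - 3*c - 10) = c^5 - 2*c^4 - 29*c^3 - 43*c^2 + 3*c + 10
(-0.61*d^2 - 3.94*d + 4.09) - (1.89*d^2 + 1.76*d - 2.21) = -2.5*d^2 - 5.7*d + 6.3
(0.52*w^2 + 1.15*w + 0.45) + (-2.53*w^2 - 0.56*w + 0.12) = -2.01*w^2 + 0.59*w + 0.57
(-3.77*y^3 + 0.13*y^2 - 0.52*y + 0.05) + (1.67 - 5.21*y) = -3.77*y^3 + 0.13*y^2 - 5.73*y + 1.72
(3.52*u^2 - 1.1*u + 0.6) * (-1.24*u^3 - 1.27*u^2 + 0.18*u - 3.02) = -4.3648*u^5 - 3.1064*u^4 + 1.2866*u^3 - 11.5904*u^2 + 3.43*u - 1.812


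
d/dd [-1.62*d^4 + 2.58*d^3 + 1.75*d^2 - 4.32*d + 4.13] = -6.48*d^3 + 7.74*d^2 + 3.5*d - 4.32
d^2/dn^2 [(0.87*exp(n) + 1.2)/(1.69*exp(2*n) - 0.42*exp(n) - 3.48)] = (2.484807*exp(4*n) + 14.326806*exp(3*n) + 28.144584*exp(2*n) + 27.169848*exp(n) + 8.782128)*exp(n)/(4.826809*exp(6*n) - 3.598686*exp(5*n) - 28.923336*exp(4*n) + 14.746536*exp(3*n) + 59.558112*exp(2*n) - 15.259104*exp(n) - 42.144192)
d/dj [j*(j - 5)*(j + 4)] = 3*j^2 - 2*j - 20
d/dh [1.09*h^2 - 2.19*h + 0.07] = 2.18*h - 2.19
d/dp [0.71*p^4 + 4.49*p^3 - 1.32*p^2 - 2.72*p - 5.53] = 2.84*p^3 + 13.47*p^2 - 2.64*p - 2.72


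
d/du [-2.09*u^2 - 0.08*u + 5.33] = -4.18*u - 0.08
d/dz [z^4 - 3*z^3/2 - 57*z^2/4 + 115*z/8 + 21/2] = 4*z^3 - 9*z^2/2 - 57*z/2 + 115/8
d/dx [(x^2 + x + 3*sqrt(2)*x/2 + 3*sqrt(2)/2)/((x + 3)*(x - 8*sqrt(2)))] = (-19*sqrt(2)*x^2 + 4*x^2 - 102*sqrt(2)*x - 96 - 57*sqrt(2))/(2*(x^4 - 16*sqrt(2)*x^3 + 6*x^3 - 96*sqrt(2)*x^2 + 137*x^2 - 144*sqrt(2)*x + 768*x + 1152))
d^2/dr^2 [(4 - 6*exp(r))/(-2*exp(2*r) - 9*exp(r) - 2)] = (24*exp(4*r) - 172*exp(3*r) - 360*exp(2*r) - 368*exp(r) + 96)*exp(r)/(8*exp(6*r) + 108*exp(5*r) + 510*exp(4*r) + 945*exp(3*r) + 510*exp(2*r) + 108*exp(r) + 8)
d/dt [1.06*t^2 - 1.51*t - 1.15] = 2.12*t - 1.51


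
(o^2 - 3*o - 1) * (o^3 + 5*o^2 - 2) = o^5 + 2*o^4 - 16*o^3 - 7*o^2 + 6*o + 2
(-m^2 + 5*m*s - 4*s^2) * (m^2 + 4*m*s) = -m^4 + m^3*s + 16*m^2*s^2 - 16*m*s^3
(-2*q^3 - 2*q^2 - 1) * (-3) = 6*q^3 + 6*q^2 + 3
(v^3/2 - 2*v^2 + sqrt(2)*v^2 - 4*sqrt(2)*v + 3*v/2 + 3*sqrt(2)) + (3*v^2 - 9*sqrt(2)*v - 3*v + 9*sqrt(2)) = v^3/2 + v^2 + sqrt(2)*v^2 - 13*sqrt(2)*v - 3*v/2 + 12*sqrt(2)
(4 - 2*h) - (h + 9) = -3*h - 5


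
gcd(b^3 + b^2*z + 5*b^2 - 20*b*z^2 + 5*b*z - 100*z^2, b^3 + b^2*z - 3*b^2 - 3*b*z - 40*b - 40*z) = b + 5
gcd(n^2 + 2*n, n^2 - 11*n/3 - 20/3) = 1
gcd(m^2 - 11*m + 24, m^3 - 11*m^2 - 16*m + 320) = m - 8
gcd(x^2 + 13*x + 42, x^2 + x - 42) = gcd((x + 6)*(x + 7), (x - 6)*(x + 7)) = x + 7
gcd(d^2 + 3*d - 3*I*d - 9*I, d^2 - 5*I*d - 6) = d - 3*I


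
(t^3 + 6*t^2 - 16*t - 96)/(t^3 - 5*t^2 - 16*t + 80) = (t + 6)/(t - 5)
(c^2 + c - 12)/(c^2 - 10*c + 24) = (c^2 + c - 12)/(c^2 - 10*c + 24)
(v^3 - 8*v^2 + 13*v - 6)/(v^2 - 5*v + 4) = (v^2 - 7*v + 6)/(v - 4)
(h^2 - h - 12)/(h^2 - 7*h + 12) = (h + 3)/(h - 3)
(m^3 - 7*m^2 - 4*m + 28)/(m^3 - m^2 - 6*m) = (m^2 - 9*m + 14)/(m*(m - 3))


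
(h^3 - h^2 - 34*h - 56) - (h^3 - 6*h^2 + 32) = 5*h^2 - 34*h - 88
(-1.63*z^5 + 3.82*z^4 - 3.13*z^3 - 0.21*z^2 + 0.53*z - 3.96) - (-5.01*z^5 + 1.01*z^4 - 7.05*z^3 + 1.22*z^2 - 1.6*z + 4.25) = 3.38*z^5 + 2.81*z^4 + 3.92*z^3 - 1.43*z^2 + 2.13*z - 8.21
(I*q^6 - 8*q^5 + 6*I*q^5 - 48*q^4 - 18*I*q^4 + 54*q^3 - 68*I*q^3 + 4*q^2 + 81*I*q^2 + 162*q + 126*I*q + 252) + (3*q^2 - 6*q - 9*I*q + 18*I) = I*q^6 - 8*q^5 + 6*I*q^5 - 48*q^4 - 18*I*q^4 + 54*q^3 - 68*I*q^3 + 7*q^2 + 81*I*q^2 + 156*q + 117*I*q + 252 + 18*I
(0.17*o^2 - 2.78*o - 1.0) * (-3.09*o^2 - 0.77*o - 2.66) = -0.5253*o^4 + 8.4593*o^3 + 4.7784*o^2 + 8.1648*o + 2.66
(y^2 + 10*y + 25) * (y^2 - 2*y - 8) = y^4 + 8*y^3 - 3*y^2 - 130*y - 200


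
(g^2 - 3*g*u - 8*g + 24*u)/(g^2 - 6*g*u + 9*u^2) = (8 - g)/(-g + 3*u)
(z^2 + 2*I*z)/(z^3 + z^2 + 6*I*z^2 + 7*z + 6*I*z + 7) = z*(z + 2*I)/(z^3 + z^2*(1 + 6*I) + z*(7 + 6*I) + 7)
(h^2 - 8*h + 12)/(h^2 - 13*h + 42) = (h - 2)/(h - 7)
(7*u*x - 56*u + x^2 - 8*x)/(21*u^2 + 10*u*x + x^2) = (x - 8)/(3*u + x)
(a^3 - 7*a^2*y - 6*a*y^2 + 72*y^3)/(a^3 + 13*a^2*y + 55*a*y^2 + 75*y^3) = (a^2 - 10*a*y + 24*y^2)/(a^2 + 10*a*y + 25*y^2)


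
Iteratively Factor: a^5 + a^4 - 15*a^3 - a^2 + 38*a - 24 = (a - 3)*(a^4 + 4*a^3 - 3*a^2 - 10*a + 8) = (a - 3)*(a - 1)*(a^3 + 5*a^2 + 2*a - 8) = (a - 3)*(a - 1)*(a + 2)*(a^2 + 3*a - 4) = (a - 3)*(a - 1)^2*(a + 2)*(a + 4)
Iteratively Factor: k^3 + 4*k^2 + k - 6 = (k - 1)*(k^2 + 5*k + 6) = (k - 1)*(k + 2)*(k + 3)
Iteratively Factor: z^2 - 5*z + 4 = (z - 1)*(z - 4)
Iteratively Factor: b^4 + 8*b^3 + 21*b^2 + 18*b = (b)*(b^3 + 8*b^2 + 21*b + 18) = b*(b + 3)*(b^2 + 5*b + 6) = b*(b + 3)^2*(b + 2)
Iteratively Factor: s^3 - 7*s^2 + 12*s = (s - 4)*(s^2 - 3*s) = (s - 4)*(s - 3)*(s)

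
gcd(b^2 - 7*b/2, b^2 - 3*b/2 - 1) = 1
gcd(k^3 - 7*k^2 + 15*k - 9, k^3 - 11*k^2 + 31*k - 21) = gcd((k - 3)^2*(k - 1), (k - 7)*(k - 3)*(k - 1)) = k^2 - 4*k + 3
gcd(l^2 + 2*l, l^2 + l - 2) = l + 2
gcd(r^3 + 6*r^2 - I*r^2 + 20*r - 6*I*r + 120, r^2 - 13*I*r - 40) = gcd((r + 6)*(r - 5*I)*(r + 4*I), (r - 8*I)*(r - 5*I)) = r - 5*I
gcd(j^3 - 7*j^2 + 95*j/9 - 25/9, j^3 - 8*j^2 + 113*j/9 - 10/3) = j^2 - 2*j + 5/9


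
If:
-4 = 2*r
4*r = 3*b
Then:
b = -8/3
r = -2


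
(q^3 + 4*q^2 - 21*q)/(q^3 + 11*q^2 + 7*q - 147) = q/(q + 7)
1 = 1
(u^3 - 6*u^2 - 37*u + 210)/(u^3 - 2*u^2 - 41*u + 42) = (u - 5)/(u - 1)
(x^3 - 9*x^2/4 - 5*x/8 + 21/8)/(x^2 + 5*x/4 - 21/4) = (2*x^2 - x - 3)/(2*(x + 3))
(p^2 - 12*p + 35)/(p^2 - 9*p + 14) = (p - 5)/(p - 2)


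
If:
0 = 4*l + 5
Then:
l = -5/4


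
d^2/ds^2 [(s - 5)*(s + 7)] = 2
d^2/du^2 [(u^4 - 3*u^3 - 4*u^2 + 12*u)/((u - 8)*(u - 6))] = 2*(u^6 - 42*u^5 + 732*u^4 - 5864*u^3 + 20448*u^2 - 22464*u - 1152)/(u^6 - 42*u^5 + 732*u^4 - 6776*u^3 + 35136*u^2 - 96768*u + 110592)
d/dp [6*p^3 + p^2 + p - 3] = 18*p^2 + 2*p + 1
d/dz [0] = 0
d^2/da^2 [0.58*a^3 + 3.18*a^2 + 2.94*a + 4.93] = 3.48*a + 6.36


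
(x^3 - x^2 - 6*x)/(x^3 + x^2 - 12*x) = (x + 2)/(x + 4)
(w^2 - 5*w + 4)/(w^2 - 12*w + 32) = (w - 1)/(w - 8)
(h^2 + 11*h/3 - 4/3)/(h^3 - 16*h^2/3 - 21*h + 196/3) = (3*h - 1)/(3*h^2 - 28*h + 49)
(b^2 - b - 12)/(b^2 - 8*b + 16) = (b + 3)/(b - 4)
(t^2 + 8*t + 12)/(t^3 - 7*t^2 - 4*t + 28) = (t + 6)/(t^2 - 9*t + 14)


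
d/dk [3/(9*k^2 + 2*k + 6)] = 6*(-9*k - 1)/(9*k^2 + 2*k + 6)^2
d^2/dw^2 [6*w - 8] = 0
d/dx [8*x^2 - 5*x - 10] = 16*x - 5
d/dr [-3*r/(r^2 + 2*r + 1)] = 3*(r - 1)/(r^3 + 3*r^2 + 3*r + 1)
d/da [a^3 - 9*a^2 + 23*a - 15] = 3*a^2 - 18*a + 23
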